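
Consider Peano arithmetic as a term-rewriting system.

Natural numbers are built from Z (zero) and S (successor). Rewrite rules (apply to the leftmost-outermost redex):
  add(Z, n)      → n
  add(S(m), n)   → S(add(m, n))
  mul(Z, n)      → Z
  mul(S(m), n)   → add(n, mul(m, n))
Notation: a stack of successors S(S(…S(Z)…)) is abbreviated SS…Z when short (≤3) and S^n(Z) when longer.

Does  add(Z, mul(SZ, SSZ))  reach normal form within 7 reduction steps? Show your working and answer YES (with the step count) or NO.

  start: add(Z, mul(SZ, SSZ))
  step 1: mul(SZ, SSZ)
  step 2: add(SSZ, mul(Z, SSZ))
  step 3: S(add(SZ, mul(Z, SSZ)))
  step 4: S(S(add(Z, mul(Z, SSZ))))
  step 5: S(S(mul(Z, SSZ)))
  step 6: SSZ

Answer: YES — reaches normal form SSZ in 6 ≤ 7 steps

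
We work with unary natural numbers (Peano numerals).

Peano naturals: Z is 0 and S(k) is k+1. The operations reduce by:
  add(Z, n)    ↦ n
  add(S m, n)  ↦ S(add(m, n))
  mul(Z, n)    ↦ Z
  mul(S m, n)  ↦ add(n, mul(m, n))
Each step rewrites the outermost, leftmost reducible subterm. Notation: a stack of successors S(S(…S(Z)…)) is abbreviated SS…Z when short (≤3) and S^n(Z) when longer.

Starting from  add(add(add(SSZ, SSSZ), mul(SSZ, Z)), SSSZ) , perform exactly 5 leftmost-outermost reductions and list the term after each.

Answer: after 5 steps: S(add(S(add(add(Z, SSSZ), mul(SSZ, Z))), SSSZ))

Reduction:
  start: add(add(add(SSZ, SSSZ), mul(SSZ, Z)), SSSZ)
  [1] add(add(S(add(SZ, SSSZ)), mul(SSZ, Z)), SSSZ)
  [2] add(S(add(add(SZ, SSSZ), mul(SSZ, Z))), SSSZ)
  [3] S(add(add(add(SZ, SSSZ), mul(SSZ, Z)), SSSZ))
  [4] S(add(add(S(add(Z, SSSZ)), mul(SSZ, Z)), SSSZ))
  [5] S(add(S(add(add(Z, SSSZ), mul(SSZ, Z))), SSSZ))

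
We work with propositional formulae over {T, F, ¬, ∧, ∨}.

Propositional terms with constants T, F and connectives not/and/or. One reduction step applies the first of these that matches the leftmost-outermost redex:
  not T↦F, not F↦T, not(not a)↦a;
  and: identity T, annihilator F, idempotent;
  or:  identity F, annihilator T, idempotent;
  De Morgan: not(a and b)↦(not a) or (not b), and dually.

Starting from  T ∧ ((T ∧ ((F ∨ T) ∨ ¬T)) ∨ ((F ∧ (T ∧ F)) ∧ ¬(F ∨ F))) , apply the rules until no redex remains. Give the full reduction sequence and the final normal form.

  start: T ∧ ((T ∧ ((F ∨ T) ∨ ¬T)) ∨ ((F ∧ (T ∧ F)) ∧ ¬(F ∨ F)))
  [1] (T ∧ ((F ∨ T) ∨ ¬T)) ∨ ((F ∧ (T ∧ F)) ∧ ¬(F ∨ F))
  [2] ((F ∨ T) ∨ ¬T) ∨ ((F ∧ (T ∧ F)) ∧ ¬(F ∨ F))
  [3] (T ∨ ¬T) ∨ ((F ∧ (T ∧ F)) ∧ ¬(F ∨ F))
  [4] T ∨ ((F ∧ (T ∧ F)) ∧ ¬(F ∨ F))
  [5] T

Answer: normal form = T  (in 5 steps)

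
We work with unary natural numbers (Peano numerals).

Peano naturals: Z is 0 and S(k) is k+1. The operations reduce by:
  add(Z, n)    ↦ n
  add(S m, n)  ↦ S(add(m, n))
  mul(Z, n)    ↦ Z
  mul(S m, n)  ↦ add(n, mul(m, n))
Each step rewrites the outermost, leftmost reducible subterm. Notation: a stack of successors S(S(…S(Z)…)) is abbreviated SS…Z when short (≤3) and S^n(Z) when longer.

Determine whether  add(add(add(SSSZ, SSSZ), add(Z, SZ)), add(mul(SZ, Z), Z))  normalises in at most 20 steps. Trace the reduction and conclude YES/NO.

Answer: NO — after 20 steps the term is S(S(S(S(S(S(S(add(mul(SZ, Z), Z)))))))), not yet normal

Reduction:
  start: add(add(add(SSSZ, SSSZ), add(Z, SZ)), add(mul(SZ, Z), Z))
  step 1: add(add(S(add(SSZ, SSSZ)), add(Z, SZ)), add(mul(SZ, Z), Z))
  step 2: add(S(add(add(SSZ, SSSZ), add(Z, SZ))), add(mul(SZ, Z), Z))
  step 3: S(add(add(add(SSZ, SSSZ), add(Z, SZ)), add(mul(SZ, Z), Z)))
  step 4: S(add(add(S(add(SZ, SSSZ)), add(Z, SZ)), add(mul(SZ, Z), Z)))
  step 5: S(add(S(add(add(SZ, SSSZ), add(Z, SZ))), add(mul(SZ, Z), Z)))
  step 6: S(S(add(add(add(SZ, SSSZ), add(Z, SZ)), add(mul(SZ, Z), Z))))
  step 7: S(S(add(add(S(add(Z, SSSZ)), add(Z, SZ)), add(mul(SZ, Z), Z))))
  step 8: S(S(add(S(add(add(Z, SSSZ), add(Z, SZ))), add(mul(SZ, Z), Z))))
  step 9: S(S(S(add(add(add(Z, SSSZ), add(Z, SZ)), add(mul(SZ, Z), Z)))))
  step 10: S(S(S(add(add(SSSZ, add(Z, SZ)), add(mul(SZ, Z), Z)))))
  step 11: S(S(S(add(S(add(SSZ, add(Z, SZ))), add(mul(SZ, Z), Z)))))
  step 12: S(S(S(S(add(add(SSZ, add(Z, SZ)), add(mul(SZ, Z), Z))))))
  step 13: S(S(S(S(add(S(add(SZ, add(Z, SZ))), add(mul(SZ, Z), Z))))))
  step 14: S(S(S(S(S(add(add(SZ, add(Z, SZ)), add(mul(SZ, Z), Z)))))))
  step 15: S(S(S(S(S(add(S(add(Z, add(Z, SZ))), add(mul(SZ, Z), Z)))))))
  step 16: S(S(S(S(S(S(add(add(Z, add(Z, SZ)), add(mul(SZ, Z), Z))))))))
  step 17: S(S(S(S(S(S(add(add(Z, SZ), add(mul(SZ, Z), Z))))))))
  step 18: S(S(S(S(S(S(add(SZ, add(mul(SZ, Z), Z))))))))
  step 19: S(S(S(S(S(S(S(add(Z, add(mul(SZ, Z), Z)))))))))
  step 20: S(S(S(S(S(S(S(add(mul(SZ, Z), Z))))))))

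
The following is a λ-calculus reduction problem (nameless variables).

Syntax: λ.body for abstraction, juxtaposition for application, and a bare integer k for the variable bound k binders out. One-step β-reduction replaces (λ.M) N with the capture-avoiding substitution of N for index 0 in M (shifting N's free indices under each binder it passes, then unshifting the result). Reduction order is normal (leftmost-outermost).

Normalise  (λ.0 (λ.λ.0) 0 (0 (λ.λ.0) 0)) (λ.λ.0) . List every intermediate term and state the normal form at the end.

  start: (λ.0 (λ.λ.0) 0 (0 (λ.λ.0) 0)) (λ.λ.0)
  [1] (λ.λ.0) (λ.λ.0) (λ.λ.0) ((λ.λ.0) (λ.λ.0) (λ.λ.0))
  [2] (λ.0) (λ.λ.0) ((λ.λ.0) (λ.λ.0) (λ.λ.0))
  [3] (λ.λ.0) ((λ.λ.0) (λ.λ.0) (λ.λ.0))
  [4] λ.0

Answer: normal form = λ.0  (in 4 steps)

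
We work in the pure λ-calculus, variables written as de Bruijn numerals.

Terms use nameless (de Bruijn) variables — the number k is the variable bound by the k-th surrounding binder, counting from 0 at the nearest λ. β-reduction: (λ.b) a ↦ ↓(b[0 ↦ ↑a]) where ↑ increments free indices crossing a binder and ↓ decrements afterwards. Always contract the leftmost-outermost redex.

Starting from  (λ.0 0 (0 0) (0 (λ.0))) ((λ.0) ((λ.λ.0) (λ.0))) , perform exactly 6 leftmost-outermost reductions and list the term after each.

Answer: after 6 steps: (λ.0) ((λ.0) ((λ.λ.0) (λ.0)) ((λ.0) ((λ.λ.0) (λ.0)))) ((λ.0) ((λ.λ.0) (λ.0)) (λ.0))

Reduction:
  start: (λ.0 0 (0 0) (0 (λ.0))) ((λ.0) ((λ.λ.0) (λ.0)))
  →1  (λ.0) ((λ.λ.0) (λ.0)) ((λ.0) ((λ.λ.0) (λ.0))) ((λ.0) ((λ.λ.0) (λ.0)) ((λ.0) ((λ.λ.0) (λ.0)))) ((λ.0) ((λ.λ.0) (λ.0)) (λ.0))
  →2  (λ.λ.0) (λ.0) ((λ.0) ((λ.λ.0) (λ.0))) ((λ.0) ((λ.λ.0) (λ.0)) ((λ.0) ((λ.λ.0) (λ.0)))) ((λ.0) ((λ.λ.0) (λ.0)) (λ.0))
  →3  (λ.0) ((λ.0) ((λ.λ.0) (λ.0))) ((λ.0) ((λ.λ.0) (λ.0)) ((λ.0) ((λ.λ.0) (λ.0)))) ((λ.0) ((λ.λ.0) (λ.0)) (λ.0))
  →4  (λ.0) ((λ.λ.0) (λ.0)) ((λ.0) ((λ.λ.0) (λ.0)) ((λ.0) ((λ.λ.0) (λ.0)))) ((λ.0) ((λ.λ.0) (λ.0)) (λ.0))
  →5  (λ.λ.0) (λ.0) ((λ.0) ((λ.λ.0) (λ.0)) ((λ.0) ((λ.λ.0) (λ.0)))) ((λ.0) ((λ.λ.0) (λ.0)) (λ.0))
  →6  (λ.0) ((λ.0) ((λ.λ.0) (λ.0)) ((λ.0) ((λ.λ.0) (λ.0)))) ((λ.0) ((λ.λ.0) (λ.0)) (λ.0))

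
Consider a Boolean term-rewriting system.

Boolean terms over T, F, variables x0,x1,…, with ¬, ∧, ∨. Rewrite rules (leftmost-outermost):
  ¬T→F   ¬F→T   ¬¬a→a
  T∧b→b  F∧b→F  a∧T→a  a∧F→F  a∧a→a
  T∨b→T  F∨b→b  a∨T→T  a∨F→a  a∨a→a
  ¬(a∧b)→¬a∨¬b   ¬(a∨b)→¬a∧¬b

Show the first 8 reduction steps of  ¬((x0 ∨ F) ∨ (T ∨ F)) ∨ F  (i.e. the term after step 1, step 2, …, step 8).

  start: ¬((x0 ∨ F) ∨ (T ∨ F)) ∨ F
  →1  ¬((x0 ∨ F) ∨ (T ∨ F))
  →2  ¬(x0 ∨ F) ∧ ¬(T ∨ F)
  →3  (¬x0 ∧ ¬F) ∧ ¬(T ∨ F)
  →4  (¬x0 ∧ T) ∧ ¬(T ∨ F)
  →5  ¬x0 ∧ ¬(T ∨ F)
  →6  ¬x0 ∧ (¬T ∧ ¬F)
  →7  ¬x0 ∧ (F ∧ ¬F)
  →8  ¬x0 ∧ F

Answer: after 8 steps: ¬x0 ∧ F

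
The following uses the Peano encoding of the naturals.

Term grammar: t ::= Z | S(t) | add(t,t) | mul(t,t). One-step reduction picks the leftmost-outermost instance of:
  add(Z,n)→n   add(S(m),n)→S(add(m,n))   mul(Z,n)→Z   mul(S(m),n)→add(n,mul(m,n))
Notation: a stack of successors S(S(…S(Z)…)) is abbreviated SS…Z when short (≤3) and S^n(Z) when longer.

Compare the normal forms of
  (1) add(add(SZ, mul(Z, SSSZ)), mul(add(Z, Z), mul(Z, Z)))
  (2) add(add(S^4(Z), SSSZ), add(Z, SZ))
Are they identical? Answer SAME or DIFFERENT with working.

Answer: DIFFERENT — A ⇓ SZ, B ⇓ S^8(Z)

Derivation:
Term A:
  start: add(add(SZ, mul(Z, SSSZ)), mul(add(Z, Z), mul(Z, Z)))
  →1  add(S(add(Z, mul(Z, SSSZ))), mul(add(Z, Z), mul(Z, Z)))
  →2  S(add(add(Z, mul(Z, SSSZ)), mul(add(Z, Z), mul(Z, Z))))
  →3  S(add(mul(Z, SSSZ), mul(add(Z, Z), mul(Z, Z))))
  →4  S(add(Z, mul(add(Z, Z), mul(Z, Z))))
  →5  S(mul(add(Z, Z), mul(Z, Z)))
  →6  S(mul(Z, mul(Z, Z)))
  →7  SZ

Term B:
  start: add(add(S^4(Z), SSSZ), add(Z, SZ))
  →1  add(S(add(SSSZ, SSSZ)), add(Z, SZ))
  →2  S(add(add(SSSZ, SSSZ), add(Z, SZ)))
  →3  S(add(S(add(SSZ, SSSZ)), add(Z, SZ)))
  →4  S(S(add(add(SSZ, SSSZ), add(Z, SZ))))
  →5  S(S(add(S(add(SZ, SSSZ)), add(Z, SZ))))
  →6  S(S(S(add(add(SZ, SSSZ), add(Z, SZ)))))
  →7  S(S(S(add(S(add(Z, SSSZ)), add(Z, SZ)))))
  →8  S(S(S(S(add(add(Z, SSSZ), add(Z, SZ))))))
  →9  S(S(S(S(add(SSSZ, add(Z, SZ))))))
  →10  S(S(S(S(S(add(SSZ, add(Z, SZ)))))))
  →11  S(S(S(S(S(S(add(SZ, add(Z, SZ))))))))
  →12  S(S(S(S(S(S(S(add(Z, add(Z, SZ)))))))))
  →13  S(S(S(S(S(S(S(add(Z, SZ))))))))
  →14  S^8(Z)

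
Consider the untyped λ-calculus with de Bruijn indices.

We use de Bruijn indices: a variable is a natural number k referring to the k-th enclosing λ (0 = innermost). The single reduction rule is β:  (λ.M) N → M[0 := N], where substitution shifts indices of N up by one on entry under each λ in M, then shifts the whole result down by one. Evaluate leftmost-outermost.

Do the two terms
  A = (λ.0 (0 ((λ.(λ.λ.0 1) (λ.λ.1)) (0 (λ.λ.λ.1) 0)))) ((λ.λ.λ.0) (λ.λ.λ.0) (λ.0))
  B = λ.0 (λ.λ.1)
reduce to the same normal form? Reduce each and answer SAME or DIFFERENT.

Answer: SAME — A ⇓ λ.0 (λ.λ.1), B ⇓ λ.0 (λ.λ.1)

Reduction:
Term A:
  start: (λ.0 (0 ((λ.(λ.λ.0 1) (λ.λ.1)) (0 (λ.λ.λ.1) 0)))) ((λ.λ.λ.0) (λ.λ.λ.0) (λ.0))
  step 1: (λ.λ.λ.0) (λ.λ.λ.0) (λ.0) ((λ.λ.λ.0) (λ.λ.λ.0) (λ.0) ((λ.(λ.λ.0 1) (λ.λ.1)) ((λ.λ.λ.0) (λ.λ.λ.0) (λ.0) (λ.λ.λ.1) ((λ.λ.λ.0) (λ.λ.λ.0) (λ.0)))))
  step 2: (λ.λ.0) (λ.0) ((λ.λ.λ.0) (λ.λ.λ.0) (λ.0) ((λ.(λ.λ.0 1) (λ.λ.1)) ((λ.λ.λ.0) (λ.λ.λ.0) (λ.0) (λ.λ.λ.1) ((λ.λ.λ.0) (λ.λ.λ.0) (λ.0)))))
  step 3: (λ.0) ((λ.λ.λ.0) (λ.λ.λ.0) (λ.0) ((λ.(λ.λ.0 1) (λ.λ.1)) ((λ.λ.λ.0) (λ.λ.λ.0) (λ.0) (λ.λ.λ.1) ((λ.λ.λ.0) (λ.λ.λ.0) (λ.0)))))
  step 4: (λ.λ.λ.0) (λ.λ.λ.0) (λ.0) ((λ.(λ.λ.0 1) (λ.λ.1)) ((λ.λ.λ.0) (λ.λ.λ.0) (λ.0) (λ.λ.λ.1) ((λ.λ.λ.0) (λ.λ.λ.0) (λ.0))))
  step 5: (λ.λ.0) (λ.0) ((λ.(λ.λ.0 1) (λ.λ.1)) ((λ.λ.λ.0) (λ.λ.λ.0) (λ.0) (λ.λ.λ.1) ((λ.λ.λ.0) (λ.λ.λ.0) (λ.0))))
  step 6: (λ.0) ((λ.(λ.λ.0 1) (λ.λ.1)) ((λ.λ.λ.0) (λ.λ.λ.0) (λ.0) (λ.λ.λ.1) ((λ.λ.λ.0) (λ.λ.λ.0) (λ.0))))
  step 7: (λ.(λ.λ.0 1) (λ.λ.1)) ((λ.λ.λ.0) (λ.λ.λ.0) (λ.0) (λ.λ.λ.1) ((λ.λ.λ.0) (λ.λ.λ.0) (λ.0)))
  step 8: (λ.λ.0 1) (λ.λ.1)
  step 9: λ.0 (λ.λ.1)

Term B:
  start: λ.0 (λ.λ.1)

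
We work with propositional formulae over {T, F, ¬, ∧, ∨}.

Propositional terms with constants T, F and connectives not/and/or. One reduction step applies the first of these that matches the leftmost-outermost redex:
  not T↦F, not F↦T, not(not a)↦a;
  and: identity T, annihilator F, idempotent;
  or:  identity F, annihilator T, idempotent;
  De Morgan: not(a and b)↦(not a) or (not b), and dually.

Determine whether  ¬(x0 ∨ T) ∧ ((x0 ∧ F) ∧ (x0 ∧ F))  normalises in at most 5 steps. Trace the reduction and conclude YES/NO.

Answer: YES — reaches normal form F in 4 ≤ 5 steps

Working:
  start: ¬(x0 ∨ T) ∧ ((x0 ∧ F) ∧ (x0 ∧ F))
  [1] (¬x0 ∧ ¬T) ∧ ((x0 ∧ F) ∧ (x0 ∧ F))
  [2] (¬x0 ∧ F) ∧ ((x0 ∧ F) ∧ (x0 ∧ F))
  [3] F ∧ ((x0 ∧ F) ∧ (x0 ∧ F))
  [4] F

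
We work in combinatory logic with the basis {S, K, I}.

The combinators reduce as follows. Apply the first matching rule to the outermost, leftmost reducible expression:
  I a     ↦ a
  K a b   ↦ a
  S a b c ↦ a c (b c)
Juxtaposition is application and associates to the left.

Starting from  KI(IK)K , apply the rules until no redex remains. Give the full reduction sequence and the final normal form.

Answer: normal form = K  (in 2 steps)

Derivation:
  start: KI(IK)K
  [1] IK
  [2] K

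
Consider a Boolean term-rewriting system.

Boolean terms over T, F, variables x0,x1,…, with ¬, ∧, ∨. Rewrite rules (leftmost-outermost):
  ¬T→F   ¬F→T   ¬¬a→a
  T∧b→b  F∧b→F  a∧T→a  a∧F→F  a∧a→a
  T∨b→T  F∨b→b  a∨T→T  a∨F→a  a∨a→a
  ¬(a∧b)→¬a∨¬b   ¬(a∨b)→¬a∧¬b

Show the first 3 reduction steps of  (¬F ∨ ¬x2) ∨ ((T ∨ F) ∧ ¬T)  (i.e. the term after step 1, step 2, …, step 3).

Answer: after 3 steps: T

Derivation:
  start: (¬F ∨ ¬x2) ∨ ((T ∨ F) ∧ ¬T)
  [1] (T ∨ ¬x2) ∨ ((T ∨ F) ∧ ¬T)
  [2] T ∨ ((T ∨ F) ∧ ¬T)
  [3] T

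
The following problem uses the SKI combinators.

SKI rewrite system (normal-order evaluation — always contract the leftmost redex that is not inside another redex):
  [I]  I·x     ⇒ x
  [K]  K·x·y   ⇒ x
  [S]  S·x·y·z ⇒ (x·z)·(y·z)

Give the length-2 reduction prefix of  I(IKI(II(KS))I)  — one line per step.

  start: I(IKI(II(KS))I)
  [1] IKI(II(KS))I
  [2] KI(II(KS))I

Answer: after 2 steps: KI(II(KS))I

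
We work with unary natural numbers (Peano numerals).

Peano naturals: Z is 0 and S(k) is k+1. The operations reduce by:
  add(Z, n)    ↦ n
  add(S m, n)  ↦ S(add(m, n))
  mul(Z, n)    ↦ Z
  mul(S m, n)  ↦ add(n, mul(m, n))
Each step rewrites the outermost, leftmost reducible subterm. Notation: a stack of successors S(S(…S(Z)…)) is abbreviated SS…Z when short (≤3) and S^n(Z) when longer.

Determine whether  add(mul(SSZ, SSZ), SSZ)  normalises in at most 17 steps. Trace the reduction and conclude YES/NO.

  start: add(mul(SSZ, SSZ), SSZ)
  →1  add(add(SSZ, mul(SZ, SSZ)), SSZ)
  →2  add(S(add(SZ, mul(SZ, SSZ))), SSZ)
  →3  S(add(add(SZ, mul(SZ, SSZ)), SSZ))
  →4  S(add(S(add(Z, mul(SZ, SSZ))), SSZ))
  →5  S(S(add(add(Z, mul(SZ, SSZ)), SSZ)))
  →6  S(S(add(mul(SZ, SSZ), SSZ)))
  →7  S(S(add(add(SSZ, mul(Z, SSZ)), SSZ)))
  →8  S(S(add(S(add(SZ, mul(Z, SSZ))), SSZ)))
  →9  S(S(S(add(add(SZ, mul(Z, SSZ)), SSZ))))
  →10  S(S(S(add(S(add(Z, mul(Z, SSZ))), SSZ))))
  →11  S(S(S(S(add(add(Z, mul(Z, SSZ)), SSZ)))))
  →12  S(S(S(S(add(mul(Z, SSZ), SSZ)))))
  →13  S(S(S(S(add(Z, SSZ)))))
  →14  S^6(Z)

Answer: YES — reaches normal form S^6(Z) in 14 ≤ 17 steps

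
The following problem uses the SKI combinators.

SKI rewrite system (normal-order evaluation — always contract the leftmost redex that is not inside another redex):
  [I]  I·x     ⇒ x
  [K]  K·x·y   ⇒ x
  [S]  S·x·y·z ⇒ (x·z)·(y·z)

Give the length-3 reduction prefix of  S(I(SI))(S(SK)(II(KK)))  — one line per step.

Answer: after 3 steps: S(SI)(S(SK)(KK))

Working:
  start: S(I(SI))(S(SK)(II(KK)))
  [1] S(SI)(S(SK)(II(KK)))
  [2] S(SI)(S(SK)(I(KK)))
  [3] S(SI)(S(SK)(KK))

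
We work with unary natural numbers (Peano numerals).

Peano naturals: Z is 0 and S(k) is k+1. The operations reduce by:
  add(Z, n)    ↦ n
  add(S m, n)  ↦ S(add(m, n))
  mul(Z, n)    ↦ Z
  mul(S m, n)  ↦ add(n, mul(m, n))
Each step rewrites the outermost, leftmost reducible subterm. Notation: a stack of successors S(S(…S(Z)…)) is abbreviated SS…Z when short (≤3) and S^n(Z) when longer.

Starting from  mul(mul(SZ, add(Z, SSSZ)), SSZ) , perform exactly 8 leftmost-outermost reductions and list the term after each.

  start: mul(mul(SZ, add(Z, SSSZ)), SSZ)
  step 1: mul(add(add(Z, SSSZ), mul(Z, add(Z, SSSZ))), SSZ)
  step 2: mul(add(SSSZ, mul(Z, add(Z, SSSZ))), SSZ)
  step 3: mul(S(add(SSZ, mul(Z, add(Z, SSSZ)))), SSZ)
  step 4: add(SSZ, mul(add(SSZ, mul(Z, add(Z, SSSZ))), SSZ))
  step 5: S(add(SZ, mul(add(SSZ, mul(Z, add(Z, SSSZ))), SSZ)))
  step 6: S(S(add(Z, mul(add(SSZ, mul(Z, add(Z, SSSZ))), SSZ))))
  step 7: S(S(mul(add(SSZ, mul(Z, add(Z, SSSZ))), SSZ)))
  step 8: S(S(mul(S(add(SZ, mul(Z, add(Z, SSSZ)))), SSZ)))

Answer: after 8 steps: S(S(mul(S(add(SZ, mul(Z, add(Z, SSSZ)))), SSZ)))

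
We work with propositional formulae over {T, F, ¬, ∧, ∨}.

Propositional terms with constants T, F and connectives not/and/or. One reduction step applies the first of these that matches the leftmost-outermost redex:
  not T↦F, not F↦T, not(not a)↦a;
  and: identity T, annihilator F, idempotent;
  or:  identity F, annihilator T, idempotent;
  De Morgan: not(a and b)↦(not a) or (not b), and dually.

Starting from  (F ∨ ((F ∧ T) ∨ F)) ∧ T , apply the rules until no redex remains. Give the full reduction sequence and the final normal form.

Answer: normal form = F  (in 4 steps)

Working:
  start: (F ∨ ((F ∧ T) ∨ F)) ∧ T
  [1] F ∨ ((F ∧ T) ∨ F)
  [2] (F ∧ T) ∨ F
  [3] F ∧ T
  [4] F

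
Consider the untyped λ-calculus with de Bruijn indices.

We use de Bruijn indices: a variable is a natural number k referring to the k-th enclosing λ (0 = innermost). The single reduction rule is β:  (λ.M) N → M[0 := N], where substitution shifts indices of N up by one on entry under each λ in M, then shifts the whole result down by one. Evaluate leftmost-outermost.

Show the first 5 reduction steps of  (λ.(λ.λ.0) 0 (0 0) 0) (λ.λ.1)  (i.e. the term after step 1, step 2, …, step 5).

Answer: after 5 steps: λ.λ.1

Reduction:
  start: (λ.(λ.λ.0) 0 (0 0) 0) (λ.λ.1)
  →1  (λ.λ.0) (λ.λ.1) ((λ.λ.1) (λ.λ.1)) (λ.λ.1)
  →2  (λ.0) ((λ.λ.1) (λ.λ.1)) (λ.λ.1)
  →3  (λ.λ.1) (λ.λ.1) (λ.λ.1)
  →4  (λ.λ.λ.1) (λ.λ.1)
  →5  λ.λ.1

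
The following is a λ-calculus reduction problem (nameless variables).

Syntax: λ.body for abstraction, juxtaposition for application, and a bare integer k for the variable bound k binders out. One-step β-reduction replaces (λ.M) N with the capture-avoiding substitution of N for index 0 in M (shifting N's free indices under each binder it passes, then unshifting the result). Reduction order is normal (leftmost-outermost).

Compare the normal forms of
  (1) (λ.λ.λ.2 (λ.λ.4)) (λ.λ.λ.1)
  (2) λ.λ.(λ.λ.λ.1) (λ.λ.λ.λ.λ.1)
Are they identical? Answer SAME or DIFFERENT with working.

Term A:
  start: (λ.λ.λ.2 (λ.λ.4)) (λ.λ.λ.1)
  →1  λ.λ.(λ.λ.λ.1) (λ.λ.λ.λ.λ.1)
  →2  λ.λ.λ.λ.1

Term B:
  start: λ.λ.(λ.λ.λ.1) (λ.λ.λ.λ.λ.1)
  →1  λ.λ.λ.λ.1

Answer: SAME — A ⇓ λ.λ.λ.λ.1, B ⇓ λ.λ.λ.λ.1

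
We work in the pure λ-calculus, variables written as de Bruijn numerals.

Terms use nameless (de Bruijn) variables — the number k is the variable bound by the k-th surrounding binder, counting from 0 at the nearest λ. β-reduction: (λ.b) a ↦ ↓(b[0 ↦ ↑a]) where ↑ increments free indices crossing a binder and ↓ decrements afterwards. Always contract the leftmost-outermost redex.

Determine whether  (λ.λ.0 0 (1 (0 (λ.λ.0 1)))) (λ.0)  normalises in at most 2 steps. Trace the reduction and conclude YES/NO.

Answer: YES — reaches normal form λ.0 0 (0 (λ.λ.0 1)) in 2 ≤ 2 steps

Working:
  start: (λ.λ.0 0 (1 (0 (λ.λ.0 1)))) (λ.0)
  [1] λ.0 0 ((λ.0) (0 (λ.λ.0 1)))
  [2] λ.0 0 (0 (λ.λ.0 1))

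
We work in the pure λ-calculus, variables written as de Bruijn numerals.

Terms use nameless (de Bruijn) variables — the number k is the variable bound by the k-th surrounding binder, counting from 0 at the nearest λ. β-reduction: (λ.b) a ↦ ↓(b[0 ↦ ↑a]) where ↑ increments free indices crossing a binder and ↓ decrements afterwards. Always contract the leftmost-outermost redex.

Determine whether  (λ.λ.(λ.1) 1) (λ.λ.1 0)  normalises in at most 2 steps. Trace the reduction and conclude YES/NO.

  start: (λ.λ.(λ.1) 1) (λ.λ.1 0)
  step 1: λ.(λ.1) (λ.λ.1 0)
  step 2: λ.0

Answer: YES — reaches normal form λ.0 in 2 ≤ 2 steps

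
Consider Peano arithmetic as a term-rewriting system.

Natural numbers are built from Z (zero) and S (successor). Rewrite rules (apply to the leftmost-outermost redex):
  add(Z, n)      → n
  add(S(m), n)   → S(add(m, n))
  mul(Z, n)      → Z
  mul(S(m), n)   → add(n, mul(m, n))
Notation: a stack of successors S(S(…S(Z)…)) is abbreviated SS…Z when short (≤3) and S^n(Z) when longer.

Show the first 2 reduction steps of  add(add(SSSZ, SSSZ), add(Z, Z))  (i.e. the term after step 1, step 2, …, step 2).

Answer: after 2 steps: S(add(add(SSZ, SSSZ), add(Z, Z)))

Reduction:
  start: add(add(SSSZ, SSSZ), add(Z, Z))
  [1] add(S(add(SSZ, SSSZ)), add(Z, Z))
  [2] S(add(add(SSZ, SSSZ), add(Z, Z)))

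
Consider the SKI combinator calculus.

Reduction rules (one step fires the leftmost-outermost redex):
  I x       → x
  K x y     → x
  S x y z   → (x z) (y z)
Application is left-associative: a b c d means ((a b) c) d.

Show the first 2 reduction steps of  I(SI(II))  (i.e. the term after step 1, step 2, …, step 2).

Answer: after 2 steps: SII

Working:
  start: I(SI(II))
  [1] SI(II)
  [2] SII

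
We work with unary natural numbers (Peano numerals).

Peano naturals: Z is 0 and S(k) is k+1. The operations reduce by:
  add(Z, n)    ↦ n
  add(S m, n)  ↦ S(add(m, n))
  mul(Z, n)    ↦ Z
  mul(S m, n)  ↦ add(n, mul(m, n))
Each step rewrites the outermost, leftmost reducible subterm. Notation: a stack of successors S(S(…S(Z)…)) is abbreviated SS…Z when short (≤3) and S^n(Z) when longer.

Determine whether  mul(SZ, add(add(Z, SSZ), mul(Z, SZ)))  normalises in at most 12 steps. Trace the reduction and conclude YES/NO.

  start: mul(SZ, add(add(Z, SSZ), mul(Z, SZ)))
  step 1: add(add(add(Z, SSZ), mul(Z, SZ)), mul(Z, add(add(Z, SSZ), mul(Z, SZ))))
  step 2: add(add(SSZ, mul(Z, SZ)), mul(Z, add(add(Z, SSZ), mul(Z, SZ))))
  step 3: add(S(add(SZ, mul(Z, SZ))), mul(Z, add(add(Z, SSZ), mul(Z, SZ))))
  step 4: S(add(add(SZ, mul(Z, SZ)), mul(Z, add(add(Z, SSZ), mul(Z, SZ)))))
  step 5: S(add(S(add(Z, mul(Z, SZ))), mul(Z, add(add(Z, SSZ), mul(Z, SZ)))))
  step 6: S(S(add(add(Z, mul(Z, SZ)), mul(Z, add(add(Z, SSZ), mul(Z, SZ))))))
  step 7: S(S(add(mul(Z, SZ), mul(Z, add(add(Z, SSZ), mul(Z, SZ))))))
  step 8: S(S(add(Z, mul(Z, add(add(Z, SSZ), mul(Z, SZ))))))
  step 9: S(S(mul(Z, add(add(Z, SSZ), mul(Z, SZ)))))
  step 10: SSZ

Answer: YES — reaches normal form SSZ in 10 ≤ 12 steps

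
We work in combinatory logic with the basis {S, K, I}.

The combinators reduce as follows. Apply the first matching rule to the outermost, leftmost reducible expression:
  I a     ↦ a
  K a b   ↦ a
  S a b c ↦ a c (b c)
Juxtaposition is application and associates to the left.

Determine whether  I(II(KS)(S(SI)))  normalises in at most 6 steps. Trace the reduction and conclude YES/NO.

Answer: YES — reaches normal form S in 4 ≤ 6 steps

Working:
  start: I(II(KS)(S(SI)))
  [1] II(KS)(S(SI))
  [2] I(KS)(S(SI))
  [3] KS(S(SI))
  [4] S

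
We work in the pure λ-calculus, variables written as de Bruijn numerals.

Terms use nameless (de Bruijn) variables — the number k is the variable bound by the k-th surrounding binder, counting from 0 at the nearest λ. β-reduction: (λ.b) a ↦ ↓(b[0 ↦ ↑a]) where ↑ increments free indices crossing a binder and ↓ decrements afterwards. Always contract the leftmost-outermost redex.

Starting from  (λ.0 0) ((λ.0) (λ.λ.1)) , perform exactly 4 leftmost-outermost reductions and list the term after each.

  start: (λ.0 0) ((λ.0) (λ.λ.1))
  step 1: (λ.0) (λ.λ.1) ((λ.0) (λ.λ.1))
  step 2: (λ.λ.1) ((λ.0) (λ.λ.1))
  step 3: λ.(λ.0) (λ.λ.1)
  step 4: λ.λ.λ.1

Answer: after 4 steps: λ.λ.λ.1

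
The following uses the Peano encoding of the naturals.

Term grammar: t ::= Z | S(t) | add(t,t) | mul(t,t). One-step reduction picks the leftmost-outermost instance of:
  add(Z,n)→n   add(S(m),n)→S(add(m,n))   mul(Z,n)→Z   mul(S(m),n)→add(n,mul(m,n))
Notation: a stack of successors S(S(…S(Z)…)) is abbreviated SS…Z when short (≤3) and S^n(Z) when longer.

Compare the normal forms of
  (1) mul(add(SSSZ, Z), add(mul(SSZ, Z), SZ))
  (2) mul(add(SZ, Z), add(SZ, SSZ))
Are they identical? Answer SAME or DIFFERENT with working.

Term A:
  start: mul(add(SSSZ, Z), add(mul(SSZ, Z), SZ))
  [1] mul(S(add(SSZ, Z)), add(mul(SSZ, Z), SZ))
  [2] add(add(mul(SSZ, Z), SZ), mul(add(SSZ, Z), add(mul(SSZ, Z), SZ)))
  [3] add(add(add(Z, mul(SZ, Z)), SZ), mul(add(SSZ, Z), add(mul(SSZ, Z), SZ)))
  [4] add(add(mul(SZ, Z), SZ), mul(add(SSZ, Z), add(mul(SSZ, Z), SZ)))
  [5] add(add(add(Z, mul(Z, Z)), SZ), mul(add(SSZ, Z), add(mul(SSZ, Z), SZ)))
  [6] add(add(mul(Z, Z), SZ), mul(add(SSZ, Z), add(mul(SSZ, Z), SZ)))
  [7] add(add(Z, SZ), mul(add(SSZ, Z), add(mul(SSZ, Z), SZ)))
  [8] add(SZ, mul(add(SSZ, Z), add(mul(SSZ, Z), SZ)))
  [9] S(add(Z, mul(add(SSZ, Z), add(mul(SSZ, Z), SZ))))
  [10] S(mul(add(SSZ, Z), add(mul(SSZ, Z), SZ)))
  [11] S(mul(S(add(SZ, Z)), add(mul(SSZ, Z), SZ)))
  [12] S(add(add(mul(SSZ, Z), SZ), mul(add(SZ, Z), add(mul(SSZ, Z), SZ))))
  [13] S(add(add(add(Z, mul(SZ, Z)), SZ), mul(add(SZ, Z), add(mul(SSZ, Z), SZ))))
  [14] S(add(add(mul(SZ, Z), SZ), mul(add(SZ, Z), add(mul(SSZ, Z), SZ))))
  [15] S(add(add(add(Z, mul(Z, Z)), SZ), mul(add(SZ, Z), add(mul(SSZ, Z), SZ))))
  [16] S(add(add(mul(Z, Z), SZ), mul(add(SZ, Z), add(mul(SSZ, Z), SZ))))
  [17] S(add(add(Z, SZ), mul(add(SZ, Z), add(mul(SSZ, Z), SZ))))
  [18] S(add(SZ, mul(add(SZ, Z), add(mul(SSZ, Z), SZ))))
  [19] S(S(add(Z, mul(add(SZ, Z), add(mul(SSZ, Z), SZ)))))
  [20] S(S(mul(add(SZ, Z), add(mul(SSZ, Z), SZ))))
  [21] S(S(mul(S(add(Z, Z)), add(mul(SSZ, Z), SZ))))
  [22] S(S(add(add(mul(SSZ, Z), SZ), mul(add(Z, Z), add(mul(SSZ, Z), SZ)))))
  [23] S(S(add(add(add(Z, mul(SZ, Z)), SZ), mul(add(Z, Z), add(mul(SSZ, Z), SZ)))))
  [24] S(S(add(add(mul(SZ, Z), SZ), mul(add(Z, Z), add(mul(SSZ, Z), SZ)))))
  [25] S(S(add(add(add(Z, mul(Z, Z)), SZ), mul(add(Z, Z), add(mul(SSZ, Z), SZ)))))
  [26] S(S(add(add(mul(Z, Z), SZ), mul(add(Z, Z), add(mul(SSZ, Z), SZ)))))
  [27] S(S(add(add(Z, SZ), mul(add(Z, Z), add(mul(SSZ, Z), SZ)))))
  [28] S(S(add(SZ, mul(add(Z, Z), add(mul(SSZ, Z), SZ)))))
  [29] S(S(S(add(Z, mul(add(Z, Z), add(mul(SSZ, Z), SZ))))))
  [30] S(S(S(mul(add(Z, Z), add(mul(SSZ, Z), SZ)))))
  [31] S(S(S(mul(Z, add(mul(SSZ, Z), SZ)))))
  [32] SSSZ

Term B:
  start: mul(add(SZ, Z), add(SZ, SSZ))
  [1] mul(S(add(Z, Z)), add(SZ, SSZ))
  [2] add(add(SZ, SSZ), mul(add(Z, Z), add(SZ, SSZ)))
  [3] add(S(add(Z, SSZ)), mul(add(Z, Z), add(SZ, SSZ)))
  [4] S(add(add(Z, SSZ), mul(add(Z, Z), add(SZ, SSZ))))
  [5] S(add(SSZ, mul(add(Z, Z), add(SZ, SSZ))))
  [6] S(S(add(SZ, mul(add(Z, Z), add(SZ, SSZ)))))
  [7] S(S(S(add(Z, mul(add(Z, Z), add(SZ, SSZ))))))
  [8] S(S(S(mul(add(Z, Z), add(SZ, SSZ)))))
  [9] S(S(S(mul(Z, add(SZ, SSZ)))))
  [10] SSSZ

Answer: SAME — A ⇓ SSSZ, B ⇓ SSSZ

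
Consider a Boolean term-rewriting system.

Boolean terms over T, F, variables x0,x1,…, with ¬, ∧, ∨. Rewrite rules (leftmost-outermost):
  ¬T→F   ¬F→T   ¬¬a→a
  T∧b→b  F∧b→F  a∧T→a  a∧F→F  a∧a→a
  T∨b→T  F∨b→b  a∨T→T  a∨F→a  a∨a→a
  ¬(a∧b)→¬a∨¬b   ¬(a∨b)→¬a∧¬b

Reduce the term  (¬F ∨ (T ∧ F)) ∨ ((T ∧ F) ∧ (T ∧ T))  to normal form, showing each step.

  start: (¬F ∨ (T ∧ F)) ∨ ((T ∧ F) ∧ (T ∧ T))
  [1] (T ∨ (T ∧ F)) ∨ ((T ∧ F) ∧ (T ∧ T))
  [2] T ∨ ((T ∧ F) ∧ (T ∧ T))
  [3] T

Answer: normal form = T  (in 3 steps)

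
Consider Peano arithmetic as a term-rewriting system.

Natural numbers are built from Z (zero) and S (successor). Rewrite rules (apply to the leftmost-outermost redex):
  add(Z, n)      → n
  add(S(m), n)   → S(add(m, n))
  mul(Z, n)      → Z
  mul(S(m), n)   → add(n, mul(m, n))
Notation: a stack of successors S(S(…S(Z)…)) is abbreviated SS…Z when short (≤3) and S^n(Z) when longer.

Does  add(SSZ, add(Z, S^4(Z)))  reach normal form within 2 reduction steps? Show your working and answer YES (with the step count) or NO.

  start: add(SSZ, add(Z, S^4(Z)))
  →1  S(add(SZ, add(Z, S^4(Z))))
  →2  S(S(add(Z, add(Z, S^4(Z)))))

Answer: NO — after 2 steps the term is S(S(add(Z, add(Z, S^4(Z))))), not yet normal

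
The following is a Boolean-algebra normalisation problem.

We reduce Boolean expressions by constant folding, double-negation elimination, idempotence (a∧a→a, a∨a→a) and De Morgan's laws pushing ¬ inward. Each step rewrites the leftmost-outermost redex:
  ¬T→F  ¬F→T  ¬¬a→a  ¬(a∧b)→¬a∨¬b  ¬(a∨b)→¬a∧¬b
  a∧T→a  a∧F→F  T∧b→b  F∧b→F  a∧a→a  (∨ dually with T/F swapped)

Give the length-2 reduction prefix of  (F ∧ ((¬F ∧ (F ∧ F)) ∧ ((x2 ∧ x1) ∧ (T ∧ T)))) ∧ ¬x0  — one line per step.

  start: (F ∧ ((¬F ∧ (F ∧ F)) ∧ ((x2 ∧ x1) ∧ (T ∧ T)))) ∧ ¬x0
  step 1: F ∧ ¬x0
  step 2: F

Answer: after 2 steps: F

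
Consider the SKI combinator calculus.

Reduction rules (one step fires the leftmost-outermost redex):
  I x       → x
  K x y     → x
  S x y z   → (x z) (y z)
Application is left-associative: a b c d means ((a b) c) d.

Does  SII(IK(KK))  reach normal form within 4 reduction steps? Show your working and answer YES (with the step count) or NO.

  start: SII(IK(KK))
  [1] I(IK(KK))(I(IK(KK)))
  [2] IK(KK)(I(IK(KK)))
  [3] K(KK)(I(IK(KK)))
  [4] KK

Answer: YES — reaches normal form KK in 4 ≤ 4 steps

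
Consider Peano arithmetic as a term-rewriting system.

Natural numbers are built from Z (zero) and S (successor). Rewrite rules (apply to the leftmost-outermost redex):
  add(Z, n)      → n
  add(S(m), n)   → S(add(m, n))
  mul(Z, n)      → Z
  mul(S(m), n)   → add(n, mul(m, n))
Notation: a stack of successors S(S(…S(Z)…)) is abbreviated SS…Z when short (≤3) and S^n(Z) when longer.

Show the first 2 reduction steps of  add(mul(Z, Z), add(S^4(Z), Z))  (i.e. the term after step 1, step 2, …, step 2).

Answer: after 2 steps: add(S^4(Z), Z)

Reduction:
  start: add(mul(Z, Z), add(S^4(Z), Z))
  [1] add(Z, add(S^4(Z), Z))
  [2] add(S^4(Z), Z)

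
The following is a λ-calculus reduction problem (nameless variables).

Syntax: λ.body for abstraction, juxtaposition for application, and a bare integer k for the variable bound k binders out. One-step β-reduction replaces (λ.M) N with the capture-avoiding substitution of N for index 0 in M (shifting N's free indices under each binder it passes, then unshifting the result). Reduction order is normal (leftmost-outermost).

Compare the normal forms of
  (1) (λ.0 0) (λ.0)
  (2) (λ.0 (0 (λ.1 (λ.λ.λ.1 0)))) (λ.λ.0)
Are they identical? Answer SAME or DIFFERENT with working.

Answer: SAME — A ⇓ λ.0, B ⇓ λ.0

Working:
Term A:
  start: (λ.0 0) (λ.0)
  step 1: (λ.0) (λ.0)
  step 2: λ.0

Term B:
  start: (λ.0 (0 (λ.1 (λ.λ.λ.1 0)))) (λ.λ.0)
  step 1: (λ.λ.0) ((λ.λ.0) (λ.(λ.λ.0) (λ.λ.λ.1 0)))
  step 2: λ.0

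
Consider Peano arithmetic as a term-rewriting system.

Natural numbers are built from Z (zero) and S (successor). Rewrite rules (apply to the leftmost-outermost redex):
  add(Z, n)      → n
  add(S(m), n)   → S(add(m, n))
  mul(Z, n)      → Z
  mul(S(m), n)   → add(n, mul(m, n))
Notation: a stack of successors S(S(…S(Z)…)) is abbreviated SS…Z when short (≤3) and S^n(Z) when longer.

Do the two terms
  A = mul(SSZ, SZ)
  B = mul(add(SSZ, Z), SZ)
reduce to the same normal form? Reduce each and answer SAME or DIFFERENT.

Term A:
  start: mul(SSZ, SZ)
  [1] add(SZ, mul(SZ, SZ))
  [2] S(add(Z, mul(SZ, SZ)))
  [3] S(mul(SZ, SZ))
  [4] S(add(SZ, mul(Z, SZ)))
  [5] S(S(add(Z, mul(Z, SZ))))
  [6] S(S(mul(Z, SZ)))
  [7] SSZ

Term B:
  start: mul(add(SSZ, Z), SZ)
  [1] mul(S(add(SZ, Z)), SZ)
  [2] add(SZ, mul(add(SZ, Z), SZ))
  [3] S(add(Z, mul(add(SZ, Z), SZ)))
  [4] S(mul(add(SZ, Z), SZ))
  [5] S(mul(S(add(Z, Z)), SZ))
  [6] S(add(SZ, mul(add(Z, Z), SZ)))
  [7] S(S(add(Z, mul(add(Z, Z), SZ))))
  [8] S(S(mul(add(Z, Z), SZ)))
  [9] S(S(mul(Z, SZ)))
  [10] SSZ

Answer: SAME — A ⇓ SSZ, B ⇓ SSZ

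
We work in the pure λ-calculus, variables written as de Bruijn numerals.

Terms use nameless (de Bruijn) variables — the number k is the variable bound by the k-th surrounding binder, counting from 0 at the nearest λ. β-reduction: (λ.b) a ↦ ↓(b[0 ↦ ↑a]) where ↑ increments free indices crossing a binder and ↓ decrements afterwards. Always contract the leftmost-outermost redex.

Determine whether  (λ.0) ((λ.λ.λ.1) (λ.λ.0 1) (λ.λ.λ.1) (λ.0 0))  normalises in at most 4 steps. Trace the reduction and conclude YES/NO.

  start: (λ.0) ((λ.λ.λ.1) (λ.λ.0 1) (λ.λ.λ.1) (λ.0 0))
  →1  (λ.λ.λ.1) (λ.λ.0 1) (λ.λ.λ.1) (λ.0 0)
  →2  (λ.λ.1) (λ.λ.λ.1) (λ.0 0)
  →3  (λ.λ.λ.λ.1) (λ.0 0)
  →4  λ.λ.λ.1

Answer: YES — reaches normal form λ.λ.λ.1 in 4 ≤ 4 steps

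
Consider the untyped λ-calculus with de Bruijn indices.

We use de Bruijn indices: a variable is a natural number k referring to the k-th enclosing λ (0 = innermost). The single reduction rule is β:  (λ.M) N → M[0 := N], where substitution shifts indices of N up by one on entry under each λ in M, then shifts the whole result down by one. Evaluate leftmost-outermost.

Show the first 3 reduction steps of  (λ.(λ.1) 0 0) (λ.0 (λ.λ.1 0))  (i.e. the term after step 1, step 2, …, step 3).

Answer: after 3 steps: (λ.0 (λ.λ.1 0)) (λ.λ.1 0)

Derivation:
  start: (λ.(λ.1) 0 0) (λ.0 (λ.λ.1 0))
  [1] (λ.λ.0 (λ.λ.1 0)) (λ.0 (λ.λ.1 0)) (λ.0 (λ.λ.1 0))
  [2] (λ.0 (λ.λ.1 0)) (λ.0 (λ.λ.1 0))
  [3] (λ.0 (λ.λ.1 0)) (λ.λ.1 0)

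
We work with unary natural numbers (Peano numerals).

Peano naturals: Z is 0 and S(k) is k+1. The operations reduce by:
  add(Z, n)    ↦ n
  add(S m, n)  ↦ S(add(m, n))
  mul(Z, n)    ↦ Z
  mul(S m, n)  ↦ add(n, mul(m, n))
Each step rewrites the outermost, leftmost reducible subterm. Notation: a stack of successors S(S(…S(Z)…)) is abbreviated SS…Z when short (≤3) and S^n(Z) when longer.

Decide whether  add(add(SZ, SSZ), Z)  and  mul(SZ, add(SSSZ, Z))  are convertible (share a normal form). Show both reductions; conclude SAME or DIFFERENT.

Term A:
  start: add(add(SZ, SSZ), Z)
  →1  add(S(add(Z, SSZ)), Z)
  →2  S(add(add(Z, SSZ), Z))
  →3  S(add(SSZ, Z))
  →4  S(S(add(SZ, Z)))
  →5  S(S(S(add(Z, Z))))
  →6  SSSZ

Term B:
  start: mul(SZ, add(SSSZ, Z))
  →1  add(add(SSSZ, Z), mul(Z, add(SSSZ, Z)))
  →2  add(S(add(SSZ, Z)), mul(Z, add(SSSZ, Z)))
  →3  S(add(add(SSZ, Z), mul(Z, add(SSSZ, Z))))
  →4  S(add(S(add(SZ, Z)), mul(Z, add(SSSZ, Z))))
  →5  S(S(add(add(SZ, Z), mul(Z, add(SSSZ, Z)))))
  →6  S(S(add(S(add(Z, Z)), mul(Z, add(SSSZ, Z)))))
  →7  S(S(S(add(add(Z, Z), mul(Z, add(SSSZ, Z))))))
  →8  S(S(S(add(Z, mul(Z, add(SSSZ, Z))))))
  →9  S(S(S(mul(Z, add(SSSZ, Z)))))
  →10  SSSZ

Answer: SAME — A ⇓ SSSZ, B ⇓ SSSZ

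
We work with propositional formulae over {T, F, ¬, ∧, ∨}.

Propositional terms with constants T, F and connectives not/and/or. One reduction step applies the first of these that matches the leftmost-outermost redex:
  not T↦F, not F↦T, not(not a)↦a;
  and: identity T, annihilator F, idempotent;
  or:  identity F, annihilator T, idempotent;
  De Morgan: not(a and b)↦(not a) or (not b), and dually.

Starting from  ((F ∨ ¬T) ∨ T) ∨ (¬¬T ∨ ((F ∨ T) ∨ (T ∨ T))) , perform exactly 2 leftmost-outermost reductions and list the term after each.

Answer: after 2 steps: T

Working:
  start: ((F ∨ ¬T) ∨ T) ∨ (¬¬T ∨ ((F ∨ T) ∨ (T ∨ T)))
  [1] T ∨ (¬¬T ∨ ((F ∨ T) ∨ (T ∨ T)))
  [2] T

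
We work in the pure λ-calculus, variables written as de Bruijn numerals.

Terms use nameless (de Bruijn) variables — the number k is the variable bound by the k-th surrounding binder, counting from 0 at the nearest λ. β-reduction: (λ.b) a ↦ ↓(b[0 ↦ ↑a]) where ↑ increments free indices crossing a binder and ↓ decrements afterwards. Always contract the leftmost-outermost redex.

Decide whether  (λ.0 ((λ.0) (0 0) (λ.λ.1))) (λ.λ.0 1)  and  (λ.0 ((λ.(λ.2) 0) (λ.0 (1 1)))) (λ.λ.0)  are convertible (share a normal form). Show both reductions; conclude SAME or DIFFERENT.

Term A:
  start: (λ.0 ((λ.0) (0 0) (λ.λ.1))) (λ.λ.0 1)
  →1  (λ.λ.0 1) ((λ.0) ((λ.λ.0 1) (λ.λ.0 1)) (λ.λ.1))
  →2  λ.0 ((λ.0) ((λ.λ.0 1) (λ.λ.0 1)) (λ.λ.1))
  →3  λ.0 ((λ.λ.0 1) (λ.λ.0 1) (λ.λ.1))
  →4  λ.0 ((λ.0 (λ.λ.0 1)) (λ.λ.1))
  →5  λ.0 ((λ.λ.1) (λ.λ.0 1))
  →6  λ.0 (λ.λ.λ.0 1)

Term B:
  start: (λ.0 ((λ.(λ.2) 0) (λ.0 (1 1)))) (λ.λ.0)
  →1  (λ.λ.0) ((λ.(λ.λ.λ.0) 0) (λ.0 ((λ.λ.0) (λ.λ.0))))
  →2  λ.0

Answer: DIFFERENT — A ⇓ λ.0 (λ.λ.λ.0 1), B ⇓ λ.0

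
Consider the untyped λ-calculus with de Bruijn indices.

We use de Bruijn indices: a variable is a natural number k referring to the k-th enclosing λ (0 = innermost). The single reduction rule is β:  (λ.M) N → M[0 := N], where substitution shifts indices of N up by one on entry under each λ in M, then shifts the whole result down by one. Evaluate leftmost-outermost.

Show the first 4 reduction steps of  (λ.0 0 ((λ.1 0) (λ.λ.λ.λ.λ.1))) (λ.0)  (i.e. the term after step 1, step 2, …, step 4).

Answer: after 4 steps: (λ.0) (λ.λ.λ.λ.λ.1)

Derivation:
  start: (λ.0 0 ((λ.1 0) (λ.λ.λ.λ.λ.1))) (λ.0)
  step 1: (λ.0) (λ.0) ((λ.(λ.0) 0) (λ.λ.λ.λ.λ.1))
  step 2: (λ.0) ((λ.(λ.0) 0) (λ.λ.λ.λ.λ.1))
  step 3: (λ.(λ.0) 0) (λ.λ.λ.λ.λ.1)
  step 4: (λ.0) (λ.λ.λ.λ.λ.1)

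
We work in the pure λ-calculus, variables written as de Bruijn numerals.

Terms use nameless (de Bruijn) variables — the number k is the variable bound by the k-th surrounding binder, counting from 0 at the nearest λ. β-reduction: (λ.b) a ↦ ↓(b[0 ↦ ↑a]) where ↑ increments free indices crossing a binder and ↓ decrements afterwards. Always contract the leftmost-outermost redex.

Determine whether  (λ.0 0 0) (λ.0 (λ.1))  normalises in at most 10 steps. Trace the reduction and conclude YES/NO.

Answer: YES — reaches normal form λ.0 (λ.1) in 7 ≤ 10 steps

Working:
  start: (λ.0 0 0) (λ.0 (λ.1))
  →1  (λ.0 (λ.1)) (λ.0 (λ.1)) (λ.0 (λ.1))
  →2  (λ.0 (λ.1)) (λ.λ.0 (λ.1)) (λ.0 (λ.1))
  →3  (λ.λ.0 (λ.1)) (λ.λ.λ.0 (λ.1)) (λ.0 (λ.1))
  →4  (λ.0 (λ.1)) (λ.0 (λ.1))
  →5  (λ.0 (λ.1)) (λ.λ.0 (λ.1))
  →6  (λ.λ.0 (λ.1)) (λ.λ.λ.0 (λ.1))
  →7  λ.0 (λ.1)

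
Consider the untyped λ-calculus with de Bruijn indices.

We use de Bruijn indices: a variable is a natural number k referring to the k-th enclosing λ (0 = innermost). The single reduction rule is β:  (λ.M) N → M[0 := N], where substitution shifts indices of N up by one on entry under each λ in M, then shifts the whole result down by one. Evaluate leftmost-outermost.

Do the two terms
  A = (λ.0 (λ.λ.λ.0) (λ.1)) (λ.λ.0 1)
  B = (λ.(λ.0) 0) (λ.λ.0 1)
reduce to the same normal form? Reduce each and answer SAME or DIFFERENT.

Term A:
  start: (λ.0 (λ.λ.λ.0) (λ.1)) (λ.λ.0 1)
  →1  (λ.λ.0 1) (λ.λ.λ.0) (λ.λ.λ.0 1)
  →2  (λ.0 (λ.λ.λ.0)) (λ.λ.λ.0 1)
  →3  (λ.λ.λ.0 1) (λ.λ.λ.0)
  →4  λ.λ.0 1

Term B:
  start: (λ.(λ.0) 0) (λ.λ.0 1)
  →1  (λ.0) (λ.λ.0 1)
  →2  λ.λ.0 1

Answer: SAME — A ⇓ λ.λ.0 1, B ⇓ λ.λ.0 1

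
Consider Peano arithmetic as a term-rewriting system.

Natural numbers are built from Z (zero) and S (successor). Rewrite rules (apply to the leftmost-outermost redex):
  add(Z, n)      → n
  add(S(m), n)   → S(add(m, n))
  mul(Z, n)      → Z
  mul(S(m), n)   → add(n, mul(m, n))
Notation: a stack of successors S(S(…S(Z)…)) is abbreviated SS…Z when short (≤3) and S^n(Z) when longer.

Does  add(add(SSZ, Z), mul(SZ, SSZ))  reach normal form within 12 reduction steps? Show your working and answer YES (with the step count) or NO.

  start: add(add(SSZ, Z), mul(SZ, SSZ))
  →1  add(S(add(SZ, Z)), mul(SZ, SSZ))
  →2  S(add(add(SZ, Z), mul(SZ, SSZ)))
  →3  S(add(S(add(Z, Z)), mul(SZ, SSZ)))
  →4  S(S(add(add(Z, Z), mul(SZ, SSZ))))
  →5  S(S(add(Z, mul(SZ, SSZ))))
  →6  S(S(mul(SZ, SSZ)))
  →7  S(S(add(SSZ, mul(Z, SSZ))))
  →8  S(S(S(add(SZ, mul(Z, SSZ)))))
  →9  S(S(S(S(add(Z, mul(Z, SSZ))))))
  →10  S(S(S(S(mul(Z, SSZ)))))
  →11  S^4(Z)

Answer: YES — reaches normal form S^4(Z) in 11 ≤ 12 steps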